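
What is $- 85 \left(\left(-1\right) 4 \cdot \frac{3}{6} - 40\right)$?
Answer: $3570$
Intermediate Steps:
$- 85 \left(\left(-1\right) 4 \cdot \frac{3}{6} - 40\right) = - 85 \left(- 4 \cdot 3 \cdot \frac{1}{6} - 40\right) = - 85 \left(\left(-4\right) \frac{1}{2} - 40\right) = - 85 \left(-2 - 40\right) = \left(-85\right) \left(-42\right) = 3570$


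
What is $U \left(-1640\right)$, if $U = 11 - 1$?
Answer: $-16400$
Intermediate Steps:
$U = 10$
$U \left(-1640\right) = 10 \left(-1640\right) = -16400$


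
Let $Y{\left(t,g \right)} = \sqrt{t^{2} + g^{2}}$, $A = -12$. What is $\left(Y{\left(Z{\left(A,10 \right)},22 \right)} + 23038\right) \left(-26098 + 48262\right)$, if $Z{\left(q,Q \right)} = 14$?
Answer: $510614232 + 44328 \sqrt{170} \approx 5.1119 \cdot 10^{8}$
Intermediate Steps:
$Y{\left(t,g \right)} = \sqrt{g^{2} + t^{2}}$
$\left(Y{\left(Z{\left(A,10 \right)},22 \right)} + 23038\right) \left(-26098 + 48262\right) = \left(\sqrt{22^{2} + 14^{2}} + 23038\right) \left(-26098 + 48262\right) = \left(\sqrt{484 + 196} + 23038\right) 22164 = \left(\sqrt{680} + 23038\right) 22164 = \left(2 \sqrt{170} + 23038\right) 22164 = \left(23038 + 2 \sqrt{170}\right) 22164 = 510614232 + 44328 \sqrt{170}$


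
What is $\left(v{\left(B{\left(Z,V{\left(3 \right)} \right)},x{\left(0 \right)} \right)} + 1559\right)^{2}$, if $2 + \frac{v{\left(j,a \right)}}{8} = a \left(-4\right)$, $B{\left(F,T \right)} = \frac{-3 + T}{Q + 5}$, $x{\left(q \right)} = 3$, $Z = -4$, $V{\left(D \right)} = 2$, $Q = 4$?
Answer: $2093809$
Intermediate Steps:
$B{\left(F,T \right)} = - \frac{1}{3} + \frac{T}{9}$ ($B{\left(F,T \right)} = \frac{-3 + T}{4 + 5} = \frac{-3 + T}{9} = \left(-3 + T\right) \frac{1}{9} = - \frac{1}{3} + \frac{T}{9}$)
$v{\left(j,a \right)} = -16 - 32 a$ ($v{\left(j,a \right)} = -16 + 8 a \left(-4\right) = -16 + 8 \left(- 4 a\right) = -16 - 32 a$)
$\left(v{\left(B{\left(Z,V{\left(3 \right)} \right)},x{\left(0 \right)} \right)} + 1559\right)^{2} = \left(\left(-16 - 96\right) + 1559\right)^{2} = \left(-112 + 1559\right)^{2} = 1447^{2} = 2093809$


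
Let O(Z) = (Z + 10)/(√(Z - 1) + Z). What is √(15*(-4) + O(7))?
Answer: √(-403 - 60*√6)/√(7 + √6) ≈ 7.629*I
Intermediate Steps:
O(Z) = (10 + Z)/(Z + √(-1 + Z)) (O(Z) = (10 + Z)/(√(-1 + Z) + Z) = (10 + Z)/(Z + √(-1 + Z)))
√(15*(-4) + O(7)) = √(15*(-4) + (10 + 7)/(7 + √(-1 + 7))) = √(-60 + 17/(7 + √6))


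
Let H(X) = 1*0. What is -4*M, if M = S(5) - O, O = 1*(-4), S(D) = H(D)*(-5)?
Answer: -16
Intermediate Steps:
H(X) = 0
S(D) = 0 (S(D) = 0*(-5) = 0)
O = -4
M = 4 (M = 0 - 1*(-4) = 0 + 4 = 4)
-4*M = -4*4 = -16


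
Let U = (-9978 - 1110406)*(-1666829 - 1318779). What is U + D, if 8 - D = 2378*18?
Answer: 3345027390676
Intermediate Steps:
U = 3345027433472 (U = -1120384*(-2985608) = 3345027433472)
D = -42796 (D = 8 - 2378*18 = 8 - 1*42804 = 8 - 42804 = -42796)
U + D = 3345027433472 - 42796 = 3345027390676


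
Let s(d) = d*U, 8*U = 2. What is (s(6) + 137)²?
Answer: 76729/4 ≈ 19182.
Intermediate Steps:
U = ¼ (U = (⅛)*2 = ¼ ≈ 0.25000)
s(d) = d/4 (s(d) = d*(¼) = d/4)
(s(6) + 137)² = ((¼)*6 + 137)² = (3/2 + 137)² = (277/2)² = 76729/4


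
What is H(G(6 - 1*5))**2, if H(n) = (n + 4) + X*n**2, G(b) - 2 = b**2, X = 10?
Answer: 9409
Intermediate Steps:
G(b) = 2 + b**2
H(n) = 4 + n + 10*n**2 (H(n) = (n + 4) + 10*n**2 = (4 + n) + 10*n**2 = 4 + n + 10*n**2)
H(G(6 - 1*5))**2 = (4 + (2 + (6 - 1*5)**2) + 10*(2 + (6 - 1*5)**2)**2)**2 = (4 + (2 + (6 - 5)**2) + 10*(2 + (6 - 5)**2)**2)**2 = (4 + (2 + 1**2) + 10*(2 + 1**2)**2)**2 = (4 + (2 + 1) + 10*(2 + 1)**2)**2 = (4 + 3 + 10*3**2)**2 = (4 + 3 + 10*9)**2 = (4 + 3 + 90)**2 = 97**2 = 9409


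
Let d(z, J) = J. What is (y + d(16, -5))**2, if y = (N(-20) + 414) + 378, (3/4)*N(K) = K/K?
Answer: 5593225/9 ≈ 6.2147e+5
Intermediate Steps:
N(K) = 4/3 (N(K) = 4*(K/K)/3 = (4/3)*1 = 4/3)
y = 2380/3 (y = (4/3 + 414) + 378 = 1246/3 + 378 = 2380/3 ≈ 793.33)
(y + d(16, -5))**2 = (2380/3 - 5)**2 = (2365/3)**2 = 5593225/9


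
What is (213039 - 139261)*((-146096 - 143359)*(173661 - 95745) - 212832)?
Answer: -1663943905016136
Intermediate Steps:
(213039 - 139261)*((-146096 - 143359)*(173661 - 95745) - 212832) = 73778*(-289455*77916 - 212832) = 73778*(-22553175780 - 212832) = 73778*(-22553388612) = -1663943905016136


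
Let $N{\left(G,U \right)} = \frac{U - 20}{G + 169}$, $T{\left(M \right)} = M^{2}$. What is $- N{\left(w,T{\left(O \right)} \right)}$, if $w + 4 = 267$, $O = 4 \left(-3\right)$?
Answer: $- \frac{31}{108} \approx -0.28704$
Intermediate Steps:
$O = -12$
$w = 263$ ($w = -4 + 267 = 263$)
$N{\left(G,U \right)} = \frac{-20 + U}{169 + G}$
$- N{\left(w,T{\left(O \right)} \right)} = - \frac{-20 + \left(-12\right)^{2}}{169 + 263} = - \frac{-20 + 144}{432} = - \frac{124}{432} = \left(-1\right) \frac{31}{108} = - \frac{31}{108}$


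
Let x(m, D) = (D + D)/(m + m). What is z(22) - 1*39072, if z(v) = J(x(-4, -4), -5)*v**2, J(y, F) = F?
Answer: -41492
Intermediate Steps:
x(m, D) = D/m (x(m, D) = (2*D)/((2*m)) = (2*D)*(1/(2*m)) = D/m)
z(v) = -5*v**2
z(22) - 1*39072 = -5*22**2 - 1*39072 = -5*484 - 39072 = -2420 - 39072 = -41492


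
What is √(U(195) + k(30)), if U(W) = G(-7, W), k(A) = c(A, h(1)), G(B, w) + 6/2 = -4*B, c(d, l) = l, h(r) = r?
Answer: √26 ≈ 5.0990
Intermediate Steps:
G(B, w) = -3 - 4*B
k(A) = 1
U(W) = 25 (U(W) = -3 - 4*(-7) = -3 + 28 = 25)
√(U(195) + k(30)) = √(25 + 1) = √26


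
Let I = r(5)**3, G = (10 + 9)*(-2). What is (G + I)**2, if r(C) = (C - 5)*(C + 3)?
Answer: 1444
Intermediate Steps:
G = -38 (G = 19*(-2) = -38)
r(C) = (-5 + C)*(3 + C)
I = 0 (I = (-15 + 5**2 - 2*5)**3 = (-15 + 25 - 10)**3 = 0**3 = 0)
(G + I)**2 = (-38 + 0)**2 = (-38)**2 = 1444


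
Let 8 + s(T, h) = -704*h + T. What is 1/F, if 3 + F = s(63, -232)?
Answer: 1/163380 ≈ 6.1207e-6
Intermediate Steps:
s(T, h) = -8 + T - 704*h (s(T, h) = -8 + (-704*h + T) = -8 + (T - 704*h) = -8 + T - 704*h)
F = 163380 (F = -3 + (-8 + 63 - 704*(-232)) = -3 + (-8 + 63 + 163328) = -3 + 163383 = 163380)
1/F = 1/163380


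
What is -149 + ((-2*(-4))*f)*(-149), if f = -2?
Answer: 2235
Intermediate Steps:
-149 + ((-2*(-4))*f)*(-149) = -149 + (-2*(-4)*(-2))*(-149) = -149 + (8*(-2))*(-149) = -149 - 16*(-149) = -149 + 2384 = 2235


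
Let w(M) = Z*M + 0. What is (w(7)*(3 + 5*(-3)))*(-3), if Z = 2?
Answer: 504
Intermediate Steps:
w(M) = 2*M (w(M) = 2*M + 0 = 2*M)
(w(7)*(3 + 5*(-3)))*(-3) = ((2*7)*(3 + 5*(-3)))*(-3) = (14*(3 - 15))*(-3) = (14*(-12))*(-3) = -168*(-3) = 504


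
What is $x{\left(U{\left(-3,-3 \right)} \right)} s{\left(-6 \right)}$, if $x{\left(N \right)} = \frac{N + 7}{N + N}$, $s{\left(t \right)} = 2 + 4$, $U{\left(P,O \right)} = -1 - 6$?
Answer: $0$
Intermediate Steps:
$U{\left(P,O \right)} = -7$ ($U{\left(P,O \right)} = -1 - 6 = -7$)
$s{\left(t \right)} = 6$
$x{\left(N \right)} = \frac{7 + N}{2 N}$
$x{\left(U{\left(-3,-3 \right)} \right)} s{\left(-6 \right)} = \frac{7 - 7}{2 \left(-7\right)} 6 = \frac{1}{2} \left(- \frac{1}{7}\right) 0 \cdot 6 = 0 \cdot 6 = 0$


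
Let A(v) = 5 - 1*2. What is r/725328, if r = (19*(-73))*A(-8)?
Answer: -19/3312 ≈ -0.0057367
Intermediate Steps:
A(v) = 3 (A(v) = 5 - 2 = 3)
r = -4161 (r = (19*(-73))*3 = -1387*3 = -4161)
r/725328 = -4161/725328 = -4161*1/725328 = -19/3312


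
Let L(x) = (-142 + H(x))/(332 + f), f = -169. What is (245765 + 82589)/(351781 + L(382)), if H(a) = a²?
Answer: 53521702/57486085 ≈ 0.93104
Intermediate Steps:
L(x) = -142/163 + x²/163 (L(x) = (-142 + x²)/(332 - 169) = (-142 + x²)/163 = (-142 + x²)*(1/163) = -142/163 + x²/163)
(245765 + 82589)/(351781 + L(382)) = (245765 + 82589)/(351781 + (-142/163 + (1/163)*382²)) = 328354/(351781 + (-142/163 + (1/163)*145924)) = 328354/(351781 + (-142/163 + 145924/163)) = 328354/(351781 + 145782/163) = 328354/(57486085/163) = 328354*(163/57486085) = 53521702/57486085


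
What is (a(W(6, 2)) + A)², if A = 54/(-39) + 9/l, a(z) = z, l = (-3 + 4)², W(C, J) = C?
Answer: 31329/169 ≈ 185.38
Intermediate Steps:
l = 1 (l = 1² = 1)
A = 99/13 (A = 54/(-39) + 9/1 = 54*(-1/39) + 9*1 = -18/13 + 9 = 99/13 ≈ 7.6154)
(a(W(6, 2)) + A)² = (6 + 99/13)² = (177/13)² = 31329/169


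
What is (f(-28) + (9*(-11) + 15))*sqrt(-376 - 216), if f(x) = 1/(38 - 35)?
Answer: -1004*I*sqrt(37)/3 ≈ -2035.7*I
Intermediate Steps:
f(x) = 1/3
(f(-28) + (9*(-11) + 15))*sqrt(-376 - 216) = (1/3 + (9*(-11) + 15))*sqrt(-376 - 216) = (1/3 + (-99 + 15))*sqrt(-592) = (1/3 - 84)*(4*I*sqrt(37)) = -1004*I*sqrt(37)/3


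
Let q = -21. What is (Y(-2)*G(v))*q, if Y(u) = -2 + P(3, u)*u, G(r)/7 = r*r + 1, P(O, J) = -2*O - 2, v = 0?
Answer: -2058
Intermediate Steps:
P(O, J) = -2 - 2*O
G(r) = 7 + 7*r**2 (G(r) = 7*(r*r + 1) = 7*(r**2 + 1) = 7*(1 + r**2) = 7 + 7*r**2)
Y(u) = -2 - 8*u (Y(u) = -2 + (-2 - 2*3)*u = -2 + (-2 - 6)*u = -2 - 8*u)
(Y(-2)*G(v))*q = ((-2 - 8*(-2))*(7 + 7*0**2))*(-21) = ((-2 + 16)*(7 + 7*0))*(-21) = (14*(7 + 0))*(-21) = (14*7)*(-21) = 98*(-21) = -2058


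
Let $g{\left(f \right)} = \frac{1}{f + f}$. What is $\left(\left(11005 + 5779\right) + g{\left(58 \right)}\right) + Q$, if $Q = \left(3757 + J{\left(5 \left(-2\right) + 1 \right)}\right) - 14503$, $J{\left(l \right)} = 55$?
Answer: $\frac{706789}{116} \approx 6093.0$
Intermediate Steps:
$g{\left(f \right)} = \frac{1}{2 f}$
$Q = -10691$ ($Q = \left(3757 + 55\right) - 14503 = 3812 - 14503 = -10691$)
$\left(\left(11005 + 5779\right) + g{\left(58 \right)}\right) + Q = \left(\left(11005 + 5779\right) + \frac{1}{2 \cdot 58}\right) - 10691 = \left(16784 + \frac{1}{2} \cdot \frac{1}{58}\right) - 10691 = \left(16784 + \frac{1}{116}\right) - 10691 = \frac{1946945}{116} - 10691 = \frac{706789}{116}$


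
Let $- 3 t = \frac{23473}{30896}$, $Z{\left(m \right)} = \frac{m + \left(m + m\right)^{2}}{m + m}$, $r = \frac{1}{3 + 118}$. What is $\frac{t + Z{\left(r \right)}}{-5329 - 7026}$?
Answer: $- \frac{2952767}{138564389040} \approx -2.131 \cdot 10^{-5}$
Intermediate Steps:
$r = \frac{1}{121} \approx 0.0082645$
$Z{\left(m \right)} = \frac{m + 4 m^{2}}{2 m}$ ($Z{\left(m \right)} = \frac{m + \left(2 m\right)^{2}}{2 m} = \left(m + 4 m^{2}\right) \frac{1}{2 m} = \frac{m + 4 m^{2}}{2 m}$)
$t = - \frac{23473}{92688}$ ($t = - \frac{23473 \cdot \frac{1}{30896}}{3} = \left(- \frac{1}{3}\right) \frac{23473}{30896} = - \frac{23473}{92688} \approx -0.25325$)
$\frac{t + Z{\left(r \right)}}{-5329 - 7026} = \frac{- \frac{23473}{92688} + \left(\frac{1}{2} + 2 \cdot \frac{1}{121}\right)}{-5329 - 7026} = \frac{- \frac{23473}{92688} + \left(\frac{1}{2} + \frac{2}{121}\right)}{-12355} = \left(- \frac{23473}{92688} + \frac{125}{242}\right) \left(- \frac{1}{12355}\right) = \frac{2952767}{11215248} \left(- \frac{1}{12355}\right) = - \frac{2952767}{138564389040}$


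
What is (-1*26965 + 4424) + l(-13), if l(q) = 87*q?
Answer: -23672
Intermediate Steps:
(-1*26965 + 4424) + l(-13) = (-1*26965 + 4424) + 87*(-13) = (-26965 + 4424) - 1131 = -22541 - 1131 = -23672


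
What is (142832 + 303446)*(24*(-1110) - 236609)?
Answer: -117482237222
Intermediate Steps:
(142832 + 303446)*(24*(-1110) - 236609) = 446278*(-26640 - 236609) = 446278*(-263249) = -117482237222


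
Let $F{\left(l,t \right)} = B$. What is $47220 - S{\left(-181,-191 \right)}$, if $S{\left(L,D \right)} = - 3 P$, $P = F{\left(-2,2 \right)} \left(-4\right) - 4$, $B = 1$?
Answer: $47196$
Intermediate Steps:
$F{\left(l,t \right)} = 1$
$P = -8$ ($P = 1 \left(-4\right) - 4 = -4 - 4 = -8$)
$S{\left(L,D \right)} = 24$ ($S{\left(L,D \right)} = \left(-3\right) \left(-8\right) = 24$)
$47220 - S{\left(-181,-191 \right)} = 47220 - 24 = 47196$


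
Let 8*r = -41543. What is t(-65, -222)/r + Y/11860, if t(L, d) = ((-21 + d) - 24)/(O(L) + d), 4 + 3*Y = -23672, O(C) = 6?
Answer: -737942936/1108574955 ≈ -0.66567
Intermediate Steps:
Y = -7892 (Y = -4/3 + (⅓)*(-23672) = -4/3 - 23672/3 = -7892)
r = -41543/8 (r = (⅛)*(-41543) = -41543/8 ≈ -5192.9)
t(L, d) = (-45 + d)/(6 + d) (t(L, d) = ((-21 + d) - 24)/(6 + d) = (-45 + d)/(6 + d))
t(-65, -222)/r + Y/11860 = ((-45 - 222)/(6 - 222))/(-41543/8) - 7892/11860 = (-267/(-216))*(-8/41543) - 7892*1/11860 = -1/216*(-267)*(-8/41543) - 1973/2965 = (89/72)*(-8/41543) - 1973/2965 = -89/373887 - 1973/2965 = -737942936/1108574955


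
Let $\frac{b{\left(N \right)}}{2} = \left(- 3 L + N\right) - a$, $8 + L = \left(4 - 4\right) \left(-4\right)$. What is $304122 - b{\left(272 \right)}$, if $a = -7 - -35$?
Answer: $303586$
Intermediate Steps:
$L = -8$ ($L = -8 + \left(4 - 4\right) \left(-4\right) = -8 + 0 \left(-4\right) = -8 + 0 = -8$)
$a = 28$ ($a = -7 + 35 = 28$)
$b{\left(N \right)} = -8 + 2 N$ ($b{\left(N \right)} = 2 \left(\left(\left(-3\right) \left(-8\right) + N\right) - 28\right) = 2 \left(\left(24 + N\right) - 28\right) = 2 \left(-4 + N\right) = -8 + 2 N$)
$304122 - b{\left(272 \right)} = 304122 - \left(-8 + 2 \cdot 272\right) = 304122 - \left(-8 + 544\right) = 304122 - 536 = 303586$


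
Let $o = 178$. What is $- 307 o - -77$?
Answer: $-54569$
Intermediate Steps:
$- 307 o - -77 = \left(-307\right) 178 - -77 = -54646 + 77 = -54569$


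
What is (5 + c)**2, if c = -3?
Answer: 4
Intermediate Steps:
(5 + c)**2 = (5 - 3)**2 = 2**2 = 4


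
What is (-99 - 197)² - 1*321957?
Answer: -234341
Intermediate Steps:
(-99 - 197)² - 1*321957 = (-296)² - 321957 = 87616 - 321957 = -234341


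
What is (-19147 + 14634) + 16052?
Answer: 11539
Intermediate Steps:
(-19147 + 14634) + 16052 = -4513 + 16052 = 11539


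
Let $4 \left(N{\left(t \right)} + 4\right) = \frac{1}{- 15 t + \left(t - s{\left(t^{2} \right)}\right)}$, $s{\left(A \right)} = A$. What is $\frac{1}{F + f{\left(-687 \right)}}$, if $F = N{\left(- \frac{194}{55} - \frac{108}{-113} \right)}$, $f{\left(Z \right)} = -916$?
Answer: $- \frac{4540677984}{4177385119055} \approx -0.001087$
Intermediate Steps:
$N{\left(t \right)} = -4 + \frac{1}{4 \left(- t^{2} - 14 t\right)}$ ($N{\left(t \right)} = -4 + \frac{1}{4 \left(- 15 t - \left(t^{2} - t\right)\right)} = -4 + \frac{1}{4 \left(- t^{2} - 14 t\right)}$)
$F = - \frac{18124085711}{4540677984}$ ($F = \frac{-1 - 224 \left(- \frac{194}{55} - \frac{108}{-113}\right) - 16 \left(- \frac{194}{55} - \frac{108}{-113}\right)^{2}}{4 \left(- \frac{194}{55} - \frac{108}{-113}\right) \left(14 - \left(- \frac{108}{113} + \frac{194}{55}\right)\right)} = \frac{-1 - 224 \left(\left(-194\right) \frac{1}{55} - - \frac{108}{113}\right) - 16 \left(\left(-194\right) \frac{1}{55} - - \frac{108}{113}\right)^{2}}{4 \left(\left(-194\right) \frac{1}{55} - - \frac{108}{113}\right) \left(14 - \frac{15982}{6215}\right)} = \frac{-1 - 224 \left(- \frac{194}{55} + \frac{108}{113}\right) - 16 \left(- \frac{194}{55} + \frac{108}{113}\right)^{2}}{4 \left(- \frac{194}{55} + \frac{108}{113}\right) \left(14 + \left(- \frac{194}{55} + \frac{108}{113}\right)\right)} = \frac{-1 - - \frac{3579968}{6215} - 16 \left(- \frac{15982}{6215}\right)^{2}}{4 \left(- \frac{15982}{6215}\right) \left(14 - \frac{15982}{6215}\right)} = \frac{1}{4} \left(- \frac{6215}{15982}\right) \frac{1}{\frac{71028}{6215}} \left(-1 + \frac{3579968}{6215} - \frac{4086789184}{38626225}\right) = \frac{1}{4} \left(- \frac{6215}{15982}\right) \frac{6215}{71028} \left(-1 + \frac{3579968}{6215} - \frac{4086789184}{38626225}\right) = \frac{1}{4} \left(- \frac{6215}{15982}\right) \frac{6215}{71028} \cdot \frac{18124085711}{38626225} = - \frac{18124085711}{4540677984} \approx -3.9915$)
$\frac{1}{F + f{\left(-687 \right)}} = \frac{1}{- \frac{18124085711}{4540677984} - 916} = \frac{1}{- \frac{4177385119055}{4540677984}} = - \frac{4540677984}{4177385119055}$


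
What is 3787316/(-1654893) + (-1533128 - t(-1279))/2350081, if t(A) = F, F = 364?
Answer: -11438264548952/3889132596333 ≈ -2.9411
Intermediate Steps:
t(A) = 364
3787316/(-1654893) + (-1533128 - t(-1279))/2350081 = 3787316/(-1654893) + (-1533128 - 1*364)/2350081 = 3787316*(-1/1654893) + (-1533128 - 364)*(1/2350081) = -3787316/1654893 - 1533492*1/2350081 = -3787316/1654893 - 1533492/2350081 = -11438264548952/3889132596333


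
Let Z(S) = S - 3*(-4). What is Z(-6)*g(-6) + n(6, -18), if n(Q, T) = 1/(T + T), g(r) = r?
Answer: -1297/36 ≈ -36.028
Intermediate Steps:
n(Q, T) = 1/(2*T)
Z(S) = 12 + S (Z(S) = S + 12 = 12 + S)
Z(-6)*g(-6) + n(6, -18) = (12 - 6)*(-6) + (½)/(-18) = 6*(-6) + (½)*(-1/18) = -36 - 1/36 = -1297/36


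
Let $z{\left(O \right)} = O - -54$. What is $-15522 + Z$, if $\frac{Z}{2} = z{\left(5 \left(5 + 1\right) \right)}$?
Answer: $-15354$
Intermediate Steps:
$z{\left(O \right)} = 54 + O$ ($z{\left(O \right)} = O + 54 = 54 + O$)
$Z = 168$ ($Z = 2 \left(54 + 5 \left(5 + 1\right)\right) = 2 \left(54 + 5 \cdot 6\right) = 2 \left(54 + 30\right) = 2 \cdot 84 = 168$)
$-15522 + Z = -15522 + 168 = -15354$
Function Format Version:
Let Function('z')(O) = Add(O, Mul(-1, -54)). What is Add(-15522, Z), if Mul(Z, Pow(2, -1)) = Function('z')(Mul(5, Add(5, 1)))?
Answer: -15354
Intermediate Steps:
Function('z')(O) = Add(54, O) (Function('z')(O) = Add(O, 54) = Add(54, O))
Z = 168 (Z = Mul(2, Add(54, Mul(5, Add(5, 1)))) = Mul(2, Add(54, Mul(5, 6))) = Mul(2, Add(54, 30)) = Mul(2, 84) = 168)
Add(-15522, Z) = Add(-15522, 168) = -15354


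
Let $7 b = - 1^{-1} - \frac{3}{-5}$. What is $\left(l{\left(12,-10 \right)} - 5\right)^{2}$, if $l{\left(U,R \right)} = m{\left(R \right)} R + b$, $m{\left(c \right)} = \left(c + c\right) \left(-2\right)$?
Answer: $\frac{200987329}{1225} \approx 1.6407 \cdot 10^{5}$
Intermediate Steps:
$b = - \frac{2}{35}$ ($b = \frac{- 1^{-1} - \frac{3}{-5}}{7} = \frac{\left(-1\right) 1 - - \frac{3}{5}}{7} = \frac{-1 + \frac{3}{5}}{7} = \frac{1}{7} \left(- \frac{2}{5}\right) = - \frac{2}{35} \approx -0.057143$)
$m{\left(c \right)} = - 4 c$ ($m{\left(c \right)} = 2 c \left(-2\right) = - 4 c$)
$l{\left(U,R \right)} = - \frac{2}{35} - 4 R^{2}$ ($l{\left(U,R \right)} = - 4 R R - \frac{2}{35} = - 4 R^{2} - \frac{2}{35} = - \frac{2}{35} - 4 R^{2}$)
$\left(l{\left(12,-10 \right)} - 5\right)^{2} = \left(\left(- \frac{2}{35} - 4 \left(-10\right)^{2}\right) - 5\right)^{2} = \left(\left(- \frac{2}{35} - 400\right) - 5\right)^{2} = \left(- \frac{14002}{35} - 5\right)^{2} = \left(- \frac{14177}{35}\right)^{2} = \frac{200987329}{1225}$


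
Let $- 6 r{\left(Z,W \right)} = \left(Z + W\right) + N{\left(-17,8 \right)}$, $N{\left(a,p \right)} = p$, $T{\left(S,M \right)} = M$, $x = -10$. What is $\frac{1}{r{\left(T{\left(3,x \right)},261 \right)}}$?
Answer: $- \frac{6}{259} \approx -0.023166$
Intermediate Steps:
$r{\left(Z,W \right)} = - \frac{4}{3} - \frac{W}{6} - \frac{Z}{6}$ ($r{\left(Z,W \right)} = - \frac{\left(Z + W\right) + 8}{6} = - \frac{\left(W + Z\right) + 8}{6} = - \frac{8 + W + Z}{6} = - \frac{4}{3} - \frac{W}{6} - \frac{Z}{6}$)
$\frac{1}{r{\left(T{\left(3,x \right)},261 \right)}} = \frac{1}{- \frac{4}{3} - \frac{87}{2} - - \frac{5}{3}} = \frac{1}{- \frac{4}{3} - \frac{87}{2} + \frac{5}{3}} = \frac{1}{- \frac{259}{6}} = - \frac{6}{259}$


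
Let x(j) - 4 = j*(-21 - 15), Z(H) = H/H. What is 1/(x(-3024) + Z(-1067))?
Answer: 1/108869 ≈ 9.1853e-6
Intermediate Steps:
Z(H) = 1
x(j) = 4 - 36*j (x(j) = 4 + j*(-21 - 15) = 4 + j*(-36) = 4 - 36*j)
1/(x(-3024) + Z(-1067)) = 1/((4 - 36*(-3024)) + 1) = 1/((4 + 108864) + 1) = 1/(108868 + 1) = 1/108869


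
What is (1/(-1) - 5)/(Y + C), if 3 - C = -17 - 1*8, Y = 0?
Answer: -3/14 ≈ -0.21429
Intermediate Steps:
C = 28 (C = 3 - (-17 - 1*8) = 3 - (-17 - 8) = 3 - 1*(-25) = 3 + 25 = 28)
(1/(-1) - 5)/(Y + C) = (1/(-1) - 5)/(0 + 28) = (-1 - 5)/28 = -6*1/28 = -3/14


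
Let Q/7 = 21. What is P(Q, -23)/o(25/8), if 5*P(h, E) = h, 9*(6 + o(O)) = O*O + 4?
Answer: -84672/12875 ≈ -6.5765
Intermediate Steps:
Q = 147 (Q = 7*21 = 147)
o(O) = -50/9 + O²/9 (o(O) = -6 + (O*O + 4)/9 = -6 + (O² + 4)/9 = -6 + (4 + O²)/9 = -6 + (4/9 + O²/9) = -50/9 + O²/9)
P(h, E) = h/5
P(Q, -23)/o(25/8) = ((⅕)*147)/(-50/9 + (25/8)²/9) = 147/(5*(-50/9 + (25*(⅛))²/9)) = 147/(5*(-50/9 + (25/8)²/9)) = 147/(5*(-50/9 + (⅑)*(625/64))) = 147/(5*(-50/9 + 625/576)) = 147/(5*(-2575/576)) = (147/5)*(-576/2575) = -84672/12875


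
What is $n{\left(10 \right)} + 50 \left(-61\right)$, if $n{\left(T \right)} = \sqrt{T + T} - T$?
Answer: $-3060 + 2 \sqrt{5} \approx -3055.5$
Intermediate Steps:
$n{\left(T \right)} = - T + \sqrt{2} \sqrt{T}$ ($n{\left(T \right)} = \sqrt{2 T} - T = \sqrt{2} \sqrt{T} - T = - T + \sqrt{2} \sqrt{T}$)
$n{\left(10 \right)} + 50 \left(-61\right) = \left(\left(-1\right) 10 + \sqrt{2} \sqrt{10}\right) + 50 \left(-61\right) = \left(-10 + 2 \sqrt{5}\right) - 3050 = -3060 + 2 \sqrt{5}$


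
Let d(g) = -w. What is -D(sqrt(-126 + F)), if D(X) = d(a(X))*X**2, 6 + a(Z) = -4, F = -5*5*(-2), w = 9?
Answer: -684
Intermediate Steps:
F = 50 (F = -25*(-2) = 50)
a(Z) = -10 (a(Z) = -6 - 4 = -10)
d(g) = -9 (d(g) = -1*9 = -9)
D(X) = -9*X**2
-D(sqrt(-126 + F)) = -(-9)*(sqrt(-126 + 50))**2 = -(-9)*(sqrt(-76))**2 = -(-9)*(2*I*sqrt(19))**2 = -(-9)*(-76) = -1*684 = -684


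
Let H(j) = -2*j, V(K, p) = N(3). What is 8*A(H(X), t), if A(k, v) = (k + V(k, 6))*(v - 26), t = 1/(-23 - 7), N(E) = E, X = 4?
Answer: 3124/3 ≈ 1041.3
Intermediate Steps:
t = -1/30 (t = 1/(-30) = -1/30 ≈ -0.033333)
V(K, p) = 3
A(k, v) = (-26 + v)*(3 + k) (A(k, v) = (k + 3)*(v - 26) = (3 + k)*(-26 + v) = (-26 + v)*(3 + k))
8*A(H(X), t) = 8*(-78 - (-52)*4 + 3*(-1/30) - 2*4*(-1/30)) = 8*(-78 - 26*(-8) - ⅒ - 8*(-1/30)) = 8*(-78 + 208 - ⅒ + 4/15) = 8*(781/6) = 3124/3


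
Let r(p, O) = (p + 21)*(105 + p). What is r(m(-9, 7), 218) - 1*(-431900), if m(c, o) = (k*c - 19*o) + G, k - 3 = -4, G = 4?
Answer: 433385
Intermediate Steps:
k = -1 (k = 3 - 4 = -1)
m(c, o) = 4 - c - 19*o (m(c, o) = (-c - 19*o) + 4 = 4 - c - 19*o)
r(p, O) = (21 + p)*(105 + p)
r(m(-9, 7), 218) - 1*(-431900) = (2205 + (4 - 1*(-9) - 19*7)² + 126*(4 - 1*(-9) - 19*7)) - 1*(-431900) = (2205 + (4 + 9 - 133)² + 126*(4 + 9 - 133)) + 431900 = (2205 + (-120)² + 126*(-120)) + 431900 = (2205 + 14400 - 15120) + 431900 = 1485 + 431900 = 433385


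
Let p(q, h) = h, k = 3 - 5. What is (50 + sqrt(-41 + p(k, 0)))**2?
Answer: (50 + I*sqrt(41))**2 ≈ 2459.0 + 640.31*I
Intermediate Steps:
k = -2
(50 + sqrt(-41 + p(k, 0)))**2 = (50 + sqrt(-41 + 0))**2 = (50 + sqrt(-41))**2 = (50 + I*sqrt(41))**2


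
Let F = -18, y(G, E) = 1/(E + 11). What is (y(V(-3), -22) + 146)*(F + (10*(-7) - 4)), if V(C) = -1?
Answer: -147660/11 ≈ -13424.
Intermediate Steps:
y(G, E) = 1/(11 + E)
(y(V(-3), -22) + 146)*(F + (10*(-7) - 4)) = (1/(11 - 22) + 146)*(-18 + (10*(-7) - 4)) = (1/(-11) + 146)*(-18 + (-70 - 4)) = (-1/11 + 146)*(-18 - 74) = (1605/11)*(-92) = -147660/11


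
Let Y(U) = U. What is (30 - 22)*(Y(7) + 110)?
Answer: 936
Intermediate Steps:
(30 - 22)*(Y(7) + 110) = (30 - 22)*(7 + 110) = 8*117 = 936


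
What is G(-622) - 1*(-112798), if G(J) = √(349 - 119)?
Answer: 112798 + √230 ≈ 1.1281e+5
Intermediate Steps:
G(J) = √230
G(-622) - 1*(-112798) = √230 - 1*(-112798) = √230 + 112798 = 112798 + √230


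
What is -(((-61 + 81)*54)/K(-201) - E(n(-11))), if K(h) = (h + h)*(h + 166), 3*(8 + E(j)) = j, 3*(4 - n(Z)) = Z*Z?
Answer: -85213/4221 ≈ -20.188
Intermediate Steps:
n(Z) = 4 - Z**2/3 (n(Z) = 4 - Z*Z/3 = 4 - Z**2/3)
E(j) = -8 + j/3
K(h) = 2*h*(166 + h) (K(h) = (2*h)*(166 + h) = 2*h*(166 + h))
-(((-61 + 81)*54)/K(-201) - E(n(-11))) = -(((-61 + 81)*54)/((2*(-201)*(166 - 201))) - (-8 + (4 - 1/3*(-11)**2)/3)) = -((20*54)/((2*(-201)*(-35))) - (-8 + (4 - 1/3*121)/3)) = -(1080/14070 - (-8 + (4 - 121/3)/3)) = -(1080*(1/14070) - (-8 + (1/3)*(-109/3))) = -(36/469 - (-8 - 109/9)) = -(36/469 - 1*(-181/9)) = -(36/469 + 181/9) = -1*85213/4221 = -85213/4221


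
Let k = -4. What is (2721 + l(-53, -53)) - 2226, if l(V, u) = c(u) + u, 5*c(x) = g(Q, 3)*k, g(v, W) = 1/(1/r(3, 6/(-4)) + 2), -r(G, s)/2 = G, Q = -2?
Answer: 24286/55 ≈ 441.56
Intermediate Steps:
r(G, s) = -2*G
g(v, W) = 6/11 (g(v, W) = 1/(1/(-2*3) + 2) = 1/(1/(-6) + 2) = 1/(-1/6 + 2) = 1/(11/6) = 6/11)
c(x) = -24/55 (c(x) = ((6/11)*(-4))/5 = (1/5)*(-24/11) = -24/55)
l(V, u) = -24/55 + u
(2721 + l(-53, -53)) - 2226 = (2721 + (-24/55 - 53)) - 2226 = (2721 - 2939/55) - 2226 = 146716/55 - 2226 = 24286/55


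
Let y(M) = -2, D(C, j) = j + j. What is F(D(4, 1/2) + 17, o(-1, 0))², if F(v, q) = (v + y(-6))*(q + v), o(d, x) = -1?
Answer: 73984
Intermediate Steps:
D(C, j) = 2*j
F(v, q) = (-2 + v)*(q + v) (F(v, q) = (v - 2)*(q + v) = (-2 + v)*(q + v))
F(D(4, 1/2) + 17, o(-1, 0))² = ((2*(1/2) + 17)² - 2*(-1) - 2*(2*(1/2) + 17) - (2*(1/2) + 17))² = ((2*(1*(½)) + 17)² + 2 - 2*(2*(1*(½)) + 17) - (2*(1*(½)) + 17))² = ((2*(½) + 17)² + 2 - 2*(2*(½) + 17) - (2*(½) + 17))² = ((1 + 17)² + 2 - 2*(1 + 17) - (1 + 17))² = (18² + 2 - 2*18 - 1*18)² = (324 + 2 - 36 - 18)² = 272² = 73984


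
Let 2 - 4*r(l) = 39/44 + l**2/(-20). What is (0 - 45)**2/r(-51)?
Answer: 222750/3607 ≈ 61.755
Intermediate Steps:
r(l) = 49/176 + l**2/80 (r(l) = 1/2 - (39/44 + l**2/(-20))/4 = 1/2 - (39*(1/44) + l**2*(-1/20))/4 = 1/2 - (39/44 - l**2/20)/4 = 1/2 + (-39/176 + l**2/80) = 49/176 + l**2/80)
(0 - 45)**2/r(-51) = (0 - 45)**2/(49/176 + (1/80)*(-51)**2) = (-45)**2/(49/176 + (1/80)*2601) = 2025/(49/176 + 2601/80) = 2025/(3607/110) = 2025*(110/3607) = 222750/3607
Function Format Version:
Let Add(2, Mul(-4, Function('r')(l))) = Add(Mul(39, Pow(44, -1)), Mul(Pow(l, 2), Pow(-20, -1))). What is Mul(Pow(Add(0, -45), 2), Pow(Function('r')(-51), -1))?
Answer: Rational(222750, 3607) ≈ 61.755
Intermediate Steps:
Function('r')(l) = Add(Rational(49, 176), Mul(Rational(1, 80), Pow(l, 2))) (Function('r')(l) = Add(Rational(1, 2), Mul(Rational(-1, 4), Add(Mul(39, Pow(44, -1)), Mul(Pow(l, 2), Pow(-20, -1))))) = Add(Rational(1, 2), Mul(Rational(-1, 4), Add(Mul(39, Rational(1, 44)), Mul(Pow(l, 2), Rational(-1, 20))))) = Add(Rational(1, 2), Mul(Rational(-1, 4), Add(Rational(39, 44), Mul(Rational(-1, 20), Pow(l, 2))))) = Add(Rational(1, 2), Add(Rational(-39, 176), Mul(Rational(1, 80), Pow(l, 2)))) = Add(Rational(49, 176), Mul(Rational(1, 80), Pow(l, 2))))
Mul(Pow(Add(0, -45), 2), Pow(Function('r')(-51), -1)) = Mul(Pow(Add(0, -45), 2), Pow(Add(Rational(49, 176), Mul(Rational(1, 80), Pow(-51, 2))), -1)) = Mul(Pow(-45, 2), Pow(Add(Rational(49, 176), Mul(Rational(1, 80), 2601)), -1)) = Mul(2025, Pow(Add(Rational(49, 176), Rational(2601, 80)), -1)) = Mul(2025, Pow(Rational(3607, 110), -1)) = Mul(2025, Rational(110, 3607)) = Rational(222750, 3607)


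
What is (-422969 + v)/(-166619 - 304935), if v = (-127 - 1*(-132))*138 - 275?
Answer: 211277/235777 ≈ 0.89609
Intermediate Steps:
v = 415 (v = (-127 + 132)*138 - 275 = 5*138 - 275 = 690 - 275 = 415)
(-422969 + v)/(-166619 - 304935) = (-422969 + 415)/(-166619 - 304935) = -422554/(-471554) = -422554*(-1/471554) = 211277/235777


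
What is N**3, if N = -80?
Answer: -512000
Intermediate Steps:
N**3 = (-80)**3 = -512000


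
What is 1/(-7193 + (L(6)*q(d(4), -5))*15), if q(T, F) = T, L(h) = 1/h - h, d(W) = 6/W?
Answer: -4/29297 ≈ -0.00013653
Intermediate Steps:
1/(-7193 + (L(6)*q(d(4), -5))*15) = 1/(-7193 + ((1/6 - 1*6)*(6/4))*15) = 1/(-7193 + ((⅙ - 6)*(6*(¼)))*15) = 1/(-7193 - 35/6*3/2*15) = 1/(-7193 - 35/4*15) = 1/(-7193 - 525/4) = 1/(-29297/4) = -4/29297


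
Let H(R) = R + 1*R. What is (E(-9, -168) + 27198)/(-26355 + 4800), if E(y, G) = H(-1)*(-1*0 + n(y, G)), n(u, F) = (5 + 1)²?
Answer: -3014/2395 ≈ -1.2585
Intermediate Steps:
n(u, F) = 36 (n(u, F) = 6² = 36)
H(R) = 2*R (H(R) = R + R = 2*R)
E(y, G) = -72 (E(y, G) = (2*(-1))*(-1*0 + 36) = -2*(0 + 36) = -2*36 = -72)
(E(-9, -168) + 27198)/(-26355 + 4800) = (-72 + 27198)/(-26355 + 4800) = 27126/(-21555) = 27126*(-1/21555) = -3014/2395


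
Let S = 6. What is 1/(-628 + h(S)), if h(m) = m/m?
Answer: -1/627 ≈ -0.0015949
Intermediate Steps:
h(m) = 1
1/(-628 + h(S)) = 1/(-628 + 1) = 1/(-627) = -1/627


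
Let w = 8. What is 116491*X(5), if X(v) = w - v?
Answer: 349473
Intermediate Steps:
X(v) = 8 - v
116491*X(5) = 116491*(8 - 1*5) = 116491*(8 - 5) = 116491*3 = 349473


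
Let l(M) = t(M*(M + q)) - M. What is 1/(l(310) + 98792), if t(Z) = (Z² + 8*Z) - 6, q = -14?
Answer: 1/8420730156 ≈ 1.1875e-10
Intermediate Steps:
t(Z) = -6 + Z² + 8*Z
l(M) = -6 - M + M²*(-14 + M)² + 8*M*(-14 + M) (l(M) = (-6 + (M*(M - 14))² + 8*(M*(M - 14))) - M = (-6 + (M*(-14 + M))² + 8*(M*(-14 + M))) - M = (-6 + M²*(-14 + M)² + 8*M*(-14 + M)) - M = -6 - M + M²*(-14 + M)² + 8*M*(-14 + M))
1/(l(310) + 98792) = 1/((-6 - 1*310 + 310²*(-14 + 310)² + 8*310*(-14 + 310)) + 98792) = 1/((-6 - 310 + 96100*296² + 8*310*296) + 98792) = 1/((-6 - 310 + 96100*87616 + 734080) + 98792) = 1/((-6 - 310 + 8419897600 + 734080) + 98792) = 1/(8420631364 + 98792) = 1/8420730156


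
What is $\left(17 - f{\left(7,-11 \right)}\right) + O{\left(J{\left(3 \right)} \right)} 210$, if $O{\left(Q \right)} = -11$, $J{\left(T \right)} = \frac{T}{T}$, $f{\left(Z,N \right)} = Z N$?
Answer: $-2216$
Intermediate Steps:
$f{\left(Z,N \right)} = N Z$
$J{\left(T \right)} = 1$
$\left(17 - f{\left(7,-11 \right)}\right) + O{\left(J{\left(3 \right)} \right)} 210 = \left(17 - \left(-11\right) 7\right) - 2310 = \left(17 - -77\right) - 2310 = \left(17 + 77\right) - 2310 = 94 - 2310 = -2216$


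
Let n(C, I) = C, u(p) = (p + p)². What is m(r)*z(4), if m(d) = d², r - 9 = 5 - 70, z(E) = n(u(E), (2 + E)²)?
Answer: 200704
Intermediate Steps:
u(p) = 4*p² (u(p) = (2*p)² = 4*p²)
z(E) = 4*E²
r = -56 (r = 9 + (5 - 70) = 9 - 65 = -56)
m(r)*z(4) = (-56)²*(4*4²) = 3136*(4*16) = 3136*64 = 200704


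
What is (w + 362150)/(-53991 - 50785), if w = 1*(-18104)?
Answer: -172023/52388 ≈ -3.2836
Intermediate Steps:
w = -18104
(w + 362150)/(-53991 - 50785) = (-18104 + 362150)/(-53991 - 50785) = 344046/(-104776) = 344046*(-1/104776) = -172023/52388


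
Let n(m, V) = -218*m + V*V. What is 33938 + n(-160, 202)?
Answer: 109622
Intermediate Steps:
n(m, V) = V² - 218*m (n(m, V) = -218*m + V² = V² - 218*m)
33938 + n(-160, 202) = 33938 + (202² - 218*(-160)) = 33938 + (40804 + 34880) = 33938 + 75684 = 109622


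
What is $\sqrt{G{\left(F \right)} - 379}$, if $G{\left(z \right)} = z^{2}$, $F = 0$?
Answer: $i \sqrt{379} \approx 19.468 i$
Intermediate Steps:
$\sqrt{G{\left(F \right)} - 379} = \sqrt{0^{2} - 379} = \sqrt{0 - 379} = \sqrt{-379} = i \sqrt{379}$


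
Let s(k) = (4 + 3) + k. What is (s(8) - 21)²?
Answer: 36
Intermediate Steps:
s(k) = 7 + k
(s(8) - 21)² = ((7 + 8) - 21)² = (15 - 21)² = (-6)² = 36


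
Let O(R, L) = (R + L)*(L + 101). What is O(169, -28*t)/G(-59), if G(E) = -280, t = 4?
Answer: 627/280 ≈ 2.2393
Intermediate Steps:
O(R, L) = (101 + L)*(L + R) (O(R, L) = (L + R)*(101 + L) = (101 + L)*(L + R))
O(169, -28*t)/G(-59) = ((-28*4)² + 101*(-28*4) + 101*169 - 28*4*169)/(-280) = ((-112)² + 101*(-112) + 17069 - 112*169)*(-1/280) = (12544 - 11312 + 17069 - 18928)*(-1/280) = -627*(-1/280) = 627/280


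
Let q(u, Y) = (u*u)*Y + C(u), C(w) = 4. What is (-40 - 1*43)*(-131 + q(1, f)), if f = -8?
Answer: 11205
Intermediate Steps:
q(u, Y) = 4 + Y*u**2 (q(u, Y) = (u*u)*Y + 4 = u**2*Y + 4 = Y*u**2 + 4 = 4 + Y*u**2)
(-40 - 1*43)*(-131 + q(1, f)) = (-40 - 1*43)*(-131 + (4 - 8*1**2)) = (-40 - 43)*(-131 + (4 - 8*1)) = -83*(-131 + (4 - 8)) = -83*(-131 - 4) = -83*(-135) = 11205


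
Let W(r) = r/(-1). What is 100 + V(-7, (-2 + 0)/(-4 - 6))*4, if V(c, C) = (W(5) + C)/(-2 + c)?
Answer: 1532/15 ≈ 102.13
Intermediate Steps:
W(r) = -r (W(r) = r*(-1) = -r)
V(c, C) = (-5 + C)/(-2 + c) (V(c, C) = (-1*5 + C)/(-2 + c) = (-5 + C)/(-2 + c))
100 + V(-7, (-2 + 0)/(-4 - 6))*4 = 100 + ((-5 + (-2 + 0)/(-4 - 6))/(-2 - 7))*4 = 100 + ((-5 - 2/(-10))/(-9))*4 = 100 - (-5 - 2*(-⅒))/9*4 = 100 - (-5 + ⅕)/9*4 = 100 - ⅑*(-24/5)*4 = 100 + (8/15)*4 = 100 + 32/15 = 1532/15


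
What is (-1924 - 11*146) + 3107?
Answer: -423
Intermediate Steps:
(-1924 - 11*146) + 3107 = (-1924 - 1606) + 3107 = -3530 + 3107 = -423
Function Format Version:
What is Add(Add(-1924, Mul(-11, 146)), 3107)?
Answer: -423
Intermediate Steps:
Add(Add(-1924, Mul(-11, 146)), 3107) = Add(Add(-1924, -1606), 3107) = Add(-3530, 3107) = -423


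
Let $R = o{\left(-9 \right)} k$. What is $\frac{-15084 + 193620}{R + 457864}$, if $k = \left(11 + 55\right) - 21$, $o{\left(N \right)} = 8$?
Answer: $\frac{22317}{57278} \approx 0.38963$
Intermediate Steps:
$k = 45$ ($k = 66 - 21 = 45$)
$R = 360$ ($R = 8 \cdot 45 = 360$)
$\frac{-15084 + 193620}{R + 457864} = \frac{-15084 + 193620}{360 + 457864} = \frac{178536}{458224} = 178536 \cdot \frac{1}{458224} = \frac{22317}{57278}$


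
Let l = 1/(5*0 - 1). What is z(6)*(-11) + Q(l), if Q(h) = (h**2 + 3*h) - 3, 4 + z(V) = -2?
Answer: 61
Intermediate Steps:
z(V) = -6 (z(V) = -4 - 2 = -6)
l = -1 (l = 1/(0 - 1) = 1/(-1) = -1)
Q(h) = -3 + h**2 + 3*h
z(6)*(-11) + Q(l) = -6*(-11) + (-3 + (-1)**2 + 3*(-1)) = 66 + (-3 + 1 - 3) = 66 - 5 = 61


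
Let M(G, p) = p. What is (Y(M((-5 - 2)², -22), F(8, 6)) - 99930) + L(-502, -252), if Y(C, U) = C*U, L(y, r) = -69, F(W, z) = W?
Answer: -100175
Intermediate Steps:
(Y(M((-5 - 2)², -22), F(8, 6)) - 99930) + L(-502, -252) = (-22*8 - 99930) - 69 = (-176 - 99930) - 69 = -100106 - 69 = -100175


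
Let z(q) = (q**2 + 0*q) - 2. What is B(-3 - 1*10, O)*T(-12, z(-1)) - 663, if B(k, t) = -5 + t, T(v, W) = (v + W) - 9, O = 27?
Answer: -1147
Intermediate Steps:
z(q) = -2 + q**2 (z(q) = (q**2 + 0) - 2 = q**2 - 2 = -2 + q**2)
T(v, W) = -9 + W + v (T(v, W) = (W + v) - 9 = -9 + W + v)
B(-3 - 1*10, O)*T(-12, z(-1)) - 663 = (-5 + 27)*(-9 + (-2 + (-1)**2) - 12) - 663 = 22*(-9 + (-2 + 1) - 12) - 663 = 22*(-9 - 1 - 12) - 663 = 22*(-22) - 663 = -484 - 663 = -1147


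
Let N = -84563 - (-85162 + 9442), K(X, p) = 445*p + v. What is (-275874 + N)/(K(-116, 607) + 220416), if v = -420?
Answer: -284717/490111 ≈ -0.58092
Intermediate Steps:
K(X, p) = -420 + 445*p (K(X, p) = 445*p - 420 = -420 + 445*p)
N = -8843 (N = -84563 - 1*(-75720) = -84563 + 75720 = -8843)
(-275874 + N)/(K(-116, 607) + 220416) = (-275874 - 8843)/((-420 + 445*607) + 220416) = -284717/((-420 + 270115) + 220416) = -284717/(269695 + 220416) = -284717/490111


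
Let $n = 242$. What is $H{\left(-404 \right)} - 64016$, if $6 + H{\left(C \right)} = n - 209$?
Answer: $-63989$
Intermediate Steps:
$H{\left(C \right)} = 27$ ($H{\left(C \right)} = -6 + \left(242 - 209\right) = -6 + 33 = 27$)
$H{\left(-404 \right)} - 64016 = 27 - 64016 = -63989$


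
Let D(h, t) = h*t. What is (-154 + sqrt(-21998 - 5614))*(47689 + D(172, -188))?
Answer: -2364362 + 92118*I*sqrt(767) ≈ -2.3644e+6 + 2.5512e+6*I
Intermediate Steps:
(-154 + sqrt(-21998 - 5614))*(47689 + D(172, -188)) = (-154 + sqrt(-21998 - 5614))*(47689 + 172*(-188)) = (-154 + sqrt(-27612))*(47689 - 32336) = (-154 + 6*I*sqrt(767))*15353 = -2364362 + 92118*I*sqrt(767)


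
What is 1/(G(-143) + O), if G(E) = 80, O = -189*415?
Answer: -1/78355 ≈ -1.2762e-5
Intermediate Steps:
O = -78435
1/(G(-143) + O) = 1/(80 - 78435) = 1/(-78355) = -1/78355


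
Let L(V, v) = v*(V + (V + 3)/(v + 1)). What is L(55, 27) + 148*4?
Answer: 29861/14 ≈ 2132.9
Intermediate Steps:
L(V, v) = v*(V + (3 + V)/(1 + v))
L(55, 27) + 148*4 = 27*(3 + 2*55 + 55*27)/(1 + 27) + 148*4 = 27*(3 + 110 + 1485)/28 + 592 = 27*(1/28)*1598 + 592 = 21573/14 + 592 = 29861/14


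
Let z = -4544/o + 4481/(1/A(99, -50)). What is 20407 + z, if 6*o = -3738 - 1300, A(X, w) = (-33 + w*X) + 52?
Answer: -55607929044/2519 ≈ -2.2075e+7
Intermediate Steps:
A(X, w) = 19 + X*w (A(X, w) = (-33 + X*w) + 52 = 19 + X*w)
o = -2519/3 (o = (-3738 - 1300)/6 = (⅙)*(-5038) = -2519/3 ≈ -839.67)
z = -55659334277/2519 (z = -4544/(-2519/3) + 4481/(1/(19 + 99*(-50))) = -4544*(-3/2519) + 4481/(1/(19 - 4950)) = 13632/2519 + 4481/(1/(-4931)) = 13632/2519 + 4481/(-1/4931) = 13632/2519 + 4481*(-4931) = 13632/2519 - 22095811 = -55659334277/2519 ≈ -2.2096e+7)
20407 + z = 20407 - 55659334277/2519 = -55607929044/2519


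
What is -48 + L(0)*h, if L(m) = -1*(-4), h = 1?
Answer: -44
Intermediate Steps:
L(m) = 4
-48 + L(0)*h = -48 + 4*1 = -48 + 4 = -44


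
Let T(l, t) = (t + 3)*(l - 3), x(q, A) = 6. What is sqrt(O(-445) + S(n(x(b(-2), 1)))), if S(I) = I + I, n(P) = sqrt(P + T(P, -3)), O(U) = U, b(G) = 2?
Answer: sqrt(-445 + 2*sqrt(6)) ≈ 20.979*I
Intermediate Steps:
T(l, t) = (-3 + l)*(3 + t) (T(l, t) = (3 + t)*(-3 + l) = (-3 + l)*(3 + t))
n(P) = sqrt(P) (n(P) = sqrt(P + (-9 - 3*(-3) + 3*P + P*(-3))) = sqrt(P + (-9 + 9 + 3*P - 3*P)) = sqrt(P + 0) = sqrt(P))
S(I) = 2*I
sqrt(O(-445) + S(n(x(b(-2), 1)))) = sqrt(-445 + 2*sqrt(6))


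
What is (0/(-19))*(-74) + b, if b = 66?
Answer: 66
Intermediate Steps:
(0/(-19))*(-74) + b = (0/(-19))*(-74) + 66 = -1/19*0*(-74) + 66 = 0*(-74) + 66 = 0 + 66 = 66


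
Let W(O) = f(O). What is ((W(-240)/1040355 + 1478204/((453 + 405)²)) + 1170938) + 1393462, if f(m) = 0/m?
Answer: 36304239227/14157 ≈ 2.5644e+6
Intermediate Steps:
f(m) = 0
W(O) = 0
((W(-240)/1040355 + 1478204/((453 + 405)²)) + 1170938) + 1393462 = ((0/1040355 + 1478204/((453 + 405)²)) + 1170938) + 1393462 = ((0*(1/1040355) + 1478204/(858²)) + 1170938) + 1393462 = ((0 + 1478204/736164) + 1170938) + 1393462 = ((0 + 1478204*(1/736164)) + 1170938) + 1393462 = ((0 + 28427/14157) + 1170938) + 1393462 = (28427/14157 + 1170938) + 1393462 = 16576997693/14157 + 1393462 = 36304239227/14157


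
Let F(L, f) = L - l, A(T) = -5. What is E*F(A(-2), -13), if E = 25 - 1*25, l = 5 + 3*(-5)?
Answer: 0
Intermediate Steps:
l = -10 (l = 5 - 15 = -10)
F(L, f) = 10 + L (F(L, f) = L - 1*(-10) = L + 10 = 10 + L)
E = 0 (E = 25 - 25 = 0)
E*F(A(-2), -13) = 0*(10 - 5) = 0*5 = 0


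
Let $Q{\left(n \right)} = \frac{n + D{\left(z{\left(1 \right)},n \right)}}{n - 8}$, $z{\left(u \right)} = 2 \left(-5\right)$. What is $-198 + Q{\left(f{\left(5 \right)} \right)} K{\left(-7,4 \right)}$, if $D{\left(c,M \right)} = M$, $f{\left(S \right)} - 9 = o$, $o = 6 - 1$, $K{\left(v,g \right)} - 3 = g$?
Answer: $- \frac{496}{3} \approx -165.33$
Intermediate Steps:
$K{\left(v,g \right)} = 3 + g$
$o = 5$
$f{\left(S \right)} = 14$ ($f{\left(S \right)} = 9 + 5 = 14$)
$z{\left(u \right)} = -10$
$Q{\left(n \right)} = \frac{2 n}{-8 + n}$ ($Q{\left(n \right)} = \frac{n + n}{n - 8} = \frac{2 n}{-8 + n}$)
$-198 + Q{\left(f{\left(5 \right)} \right)} K{\left(-7,4 \right)} = -198 + 2 \cdot 14 \frac{1}{-8 + 14} \left(3 + 4\right) = -198 + 2 \cdot 14 \cdot \frac{1}{6} \cdot 7 = -198 + \frac{14}{3} \cdot 7 = -198 + \frac{98}{3} = - \frac{496}{3}$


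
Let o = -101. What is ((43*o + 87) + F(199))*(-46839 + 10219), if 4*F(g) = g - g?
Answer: 155854720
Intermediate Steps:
F(g) = 0 (F(g) = (g - g)/4 = (1/4)*0 = 0)
((43*o + 87) + F(199))*(-46839 + 10219) = ((43*(-101) + 87) + 0)*(-46839 + 10219) = ((-4343 + 87) + 0)*(-36620) = (-4256 + 0)*(-36620) = -4256*(-36620) = 155854720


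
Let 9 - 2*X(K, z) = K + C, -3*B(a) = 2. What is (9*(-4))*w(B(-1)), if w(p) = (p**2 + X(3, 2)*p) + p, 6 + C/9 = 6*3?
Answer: -1216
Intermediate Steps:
C = 108 (C = -54 + 9*(6*3) = -54 + 9*18 = -54 + 162 = 108)
B(a) = -2/3 (B(a) = -1/3*2 = -2/3)
X(K, z) = -99/2 - K/2 (X(K, z) = 9/2 - (K + 108)/2 = 9/2 - (108 + K)/2 = 9/2 + (-54 - K/2) = -99/2 - K/2)
w(p) = p**2 - 50*p (w(p) = (p**2 + (-99/2 - 1/2*3)*p) + p = (p**2 + (-99/2 - 3/2)*p) + p = (p**2 - 51*p) + p = p**2 - 50*p)
(9*(-4))*w(B(-1)) = (9*(-4))*(-2*(-50 - 2/3)/3) = -(-24)*(-152)/3 = -36*304/9 = -1216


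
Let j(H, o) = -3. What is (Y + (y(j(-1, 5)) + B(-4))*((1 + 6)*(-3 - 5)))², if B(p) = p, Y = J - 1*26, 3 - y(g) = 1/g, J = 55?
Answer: 39601/9 ≈ 4400.1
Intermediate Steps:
y(g) = 3 - 1/g
Y = 29 (Y = 55 - 1*26 = 55 - 26 = 29)
(Y + (y(j(-1, 5)) + B(-4))*((1 + 6)*(-3 - 5)))² = (29 + ((3 - 1/(-3)) - 4)*((1 + 6)*(-3 - 5)))² = (29 + ((3 - 1*(-⅓)) - 4)*(7*(-8)))² = (29 + ((3 + ⅓) - 4)*(-56))² = (29 + (10/3 - 4)*(-56))² = (29 - ⅔*(-56))² = (29 + 112/3)² = (199/3)² = 39601/9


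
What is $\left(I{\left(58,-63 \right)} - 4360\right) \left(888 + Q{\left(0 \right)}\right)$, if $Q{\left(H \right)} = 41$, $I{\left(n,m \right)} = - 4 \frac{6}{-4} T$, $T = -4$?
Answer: $-4072736$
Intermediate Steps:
$I{\left(n,m \right)} = -24$ ($I{\left(n,m \right)} = - 4 \frac{6}{-4} \left(-4\right) = - 4 \cdot 6 \left(- \frac{1}{4}\right) \left(-4\right) = \left(-4\right) \left(- \frac{3}{2}\right) \left(-4\right) = 6 \left(-4\right) = -24$)
$\left(I{\left(58,-63 \right)} - 4360\right) \left(888 + Q{\left(0 \right)}\right) = \left(-24 - 4360\right) \left(888 + 41\right) = \left(-4384\right) 929 = -4072736$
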